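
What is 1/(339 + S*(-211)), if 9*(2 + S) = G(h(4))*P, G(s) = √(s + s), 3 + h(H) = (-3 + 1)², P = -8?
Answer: 61641/41210113 - 15192*√2/41210113 ≈ 0.00097443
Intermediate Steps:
h(H) = 1 (h(H) = -3 + (-3 + 1)² = -3 + (-2)² = -3 + 4 = 1)
G(s) = √2*√s (G(s) = √(2*s) = √2*√s)
S = -2 - 8*√2/9 (S = -2 + ((√2*√1)*(-8))/9 = -2 + ((√2*1)*(-8))/9 = -2 + (√2*(-8))/9 = -2 + (-8*√2)/9 = -2 - 8*√2/9 ≈ -3.2571)
1/(339 + S*(-211)) = 1/(339 + (-2 - 8*√2/9)*(-211)) = 1/(339 + (422 + 1688*√2/9)) = 1/(761 + 1688*√2/9)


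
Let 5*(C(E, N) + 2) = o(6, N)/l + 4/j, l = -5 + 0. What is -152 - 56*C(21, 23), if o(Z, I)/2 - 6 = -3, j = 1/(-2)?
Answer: 1576/25 ≈ 63.040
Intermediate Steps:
j = -½ ≈ -0.50000
l = -5
o(Z, I) = 6 (o(Z, I) = 12 + 2*(-3) = 12 - 6 = 6)
C(E, N) = -96/25 (C(E, N) = -2 + (6/(-5) + 4/(-½))/5 = -2 + (6*(-⅕) + 4*(-2))/5 = -2 + (-6/5 - 8)/5 = -2 + (⅕)*(-46/5) = -2 - 46/25 = -96/25)
-152 - 56*C(21, 23) = -152 - 56*(-96/25) = -152 + 5376/25 = 1576/25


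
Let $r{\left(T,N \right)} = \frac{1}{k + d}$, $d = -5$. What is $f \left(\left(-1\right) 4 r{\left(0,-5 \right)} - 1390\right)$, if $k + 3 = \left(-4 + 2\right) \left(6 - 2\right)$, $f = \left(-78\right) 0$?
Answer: $0$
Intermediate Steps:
$f = 0$
$k = -11$ ($k = -3 + \left(-4 + 2\right) \left(6 - 2\right) = -3 - 8 = -11$)
$r{\left(T,N \right)} = - \frac{1}{16}$ ($r{\left(T,N \right)} = \frac{1}{-11 - 5} = \frac{1}{-16} = - \frac{1}{16}$)
$f \left(\left(-1\right) 4 r{\left(0,-5 \right)} - 1390\right) = 0 \left(\left(-1\right) 4 \left(- \frac{1}{16}\right) - 1390\right) = 0 \left(\left(-4\right) \left(- \frac{1}{16}\right) - 1390\right) = 0 \left(\frac{1}{4} - 1390\right) = 0 \left(- \frac{5559}{4}\right) = 0$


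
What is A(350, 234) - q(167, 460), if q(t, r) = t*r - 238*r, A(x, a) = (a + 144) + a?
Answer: 33272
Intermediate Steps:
A(x, a) = 144 + 2*a (A(x, a) = (144 + a) + a = 144 + 2*a)
q(t, r) = -238*r + r*t (q(t, r) = r*t - 238*r = -238*r + r*t)
A(350, 234) - q(167, 460) = (144 + 2*234) - 460*(-238 + 167) = (144 + 468) - 460*(-71) = 612 - 1*(-32660) = 612 + 32660 = 33272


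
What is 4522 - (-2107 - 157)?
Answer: 6786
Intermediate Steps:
4522 - (-2107 - 157) = 4522 - 1*(-2264) = 4522 + 2264 = 6786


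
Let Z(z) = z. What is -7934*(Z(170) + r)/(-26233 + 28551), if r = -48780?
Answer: 192835870/1159 ≈ 1.6638e+5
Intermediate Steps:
-7934*(Z(170) + r)/(-26233 + 28551) = -7934*(170 - 48780)/(-26233 + 28551) = -7934/(2318/(-48610)) = -7934/(2318*(-1/48610)) = -7934/(-1159/24305) = -7934*(-24305/1159) = 192835870/1159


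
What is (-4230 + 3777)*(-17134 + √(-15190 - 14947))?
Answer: 7761702 - 453*I*√30137 ≈ 7.7617e+6 - 78641.0*I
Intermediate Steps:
(-4230 + 3777)*(-17134 + √(-15190 - 14947)) = -453*(-17134 + √(-30137)) = -453*(-17134 + I*√30137) = 7761702 - 453*I*√30137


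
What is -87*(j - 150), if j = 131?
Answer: 1653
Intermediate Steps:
-87*(j - 150) = -87*(131 - 150) = -87*(-19) = 1653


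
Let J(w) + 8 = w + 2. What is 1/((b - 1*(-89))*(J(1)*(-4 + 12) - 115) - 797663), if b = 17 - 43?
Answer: -1/807428 ≈ -1.2385e-6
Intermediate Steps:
b = -26
J(w) = -6 + w (J(w) = -8 + (w + 2) = -8 + (2 + w) = -6 + w)
1/((b - 1*(-89))*(J(1)*(-4 + 12) - 115) - 797663) = 1/((-26 - 1*(-89))*((-6 + 1)*(-4 + 12) - 115) - 797663) = 1/((-26 + 89)*(-5*8 - 115) - 797663) = 1/(63*(-40 - 115) - 797663) = 1/(63*(-155) - 797663) = 1/(-9765 - 797663) = 1/(-807428) = -1/807428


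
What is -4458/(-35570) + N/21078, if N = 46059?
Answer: 288714059/124957410 ≈ 2.3105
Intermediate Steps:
-4458/(-35570) + N/21078 = -4458/(-35570) + 46059/21078 = -4458*(-1/35570) + 46059*(1/21078) = 2229/17785 + 15353/7026 = 288714059/124957410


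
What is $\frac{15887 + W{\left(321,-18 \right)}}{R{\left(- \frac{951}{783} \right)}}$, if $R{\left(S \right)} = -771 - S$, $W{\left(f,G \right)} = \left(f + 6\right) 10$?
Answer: $- \frac{4999977}{200914} \approx -24.886$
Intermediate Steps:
$W{\left(f,G \right)} = 60 + 10 f$ ($W{\left(f,G \right)} = \left(6 + f\right) 10 = 60 + 10 f$)
$\frac{15887 + W{\left(321,-18 \right)}}{R{\left(- \frac{951}{783} \right)}} = \frac{15887 + \left(60 + 10 \cdot 321\right)}{-771 - - \frac{951}{783}} = \frac{15887 + \left(60 + 3210\right)}{-771 - \left(-951\right) \frac{1}{783}} = \frac{15887 + 3270}{-771 - - \frac{317}{261}} = \frac{19157}{-771 + \frac{317}{261}} = \frac{19157}{- \frac{200914}{261}} = 19157 \left(- \frac{261}{200914}\right) = - \frac{4999977}{200914}$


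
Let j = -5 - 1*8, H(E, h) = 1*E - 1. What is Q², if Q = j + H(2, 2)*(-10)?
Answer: 529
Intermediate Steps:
H(E, h) = -1 + E (H(E, h) = E - 1 = -1 + E)
j = -13 (j = -5 - 8 = -13)
Q = -23 (Q = -13 + (-1 + 2)*(-10) = -13 + 1*(-10) = -13 - 10 = -23)
Q² = (-23)² = 529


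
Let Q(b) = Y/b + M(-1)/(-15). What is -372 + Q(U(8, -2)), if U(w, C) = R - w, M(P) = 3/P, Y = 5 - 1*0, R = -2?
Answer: -3723/10 ≈ -372.30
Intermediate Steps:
Y = 5 (Y = 5 + 0 = 5)
U(w, C) = -2 - w
Q(b) = ⅕ + 5/b (Q(b) = 5/b + (3/(-1))/(-15) = 5/b + (3*(-1))*(-1/15) = 5/b - 3*(-1/15) = 5/b + ⅕ = ⅕ + 5/b)
-372 + Q(U(8, -2)) = -372 + (25 + (-2 - 1*8))/(5*(-2 - 1*8)) = -372 + (25 + (-2 - 8))/(5*(-2 - 8)) = -372 + (⅕)*(25 - 10)/(-10) = -372 + (⅕)*(-⅒)*15 = -372 - 3/10 = -3723/10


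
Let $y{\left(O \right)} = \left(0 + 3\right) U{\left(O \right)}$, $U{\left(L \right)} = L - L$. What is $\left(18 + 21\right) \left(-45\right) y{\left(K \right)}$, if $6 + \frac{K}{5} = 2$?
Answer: $0$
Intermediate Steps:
$K = -20$ ($K = -30 + 5 \cdot 2 = -30 + 10 = -20$)
$U{\left(L \right)} = 0$
$y{\left(O \right)} = 0$ ($y{\left(O \right)} = \left(0 + 3\right) 0 = 3 \cdot 0 = 0$)
$\left(18 + 21\right) \left(-45\right) y{\left(K \right)} = \left(18 + 21\right) \left(-45\right) 0 = 39 \left(-45\right) 0 = \left(-1755\right) 0 = 0$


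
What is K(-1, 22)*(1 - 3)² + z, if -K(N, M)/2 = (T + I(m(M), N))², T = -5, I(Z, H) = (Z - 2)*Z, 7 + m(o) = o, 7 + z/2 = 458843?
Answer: 628872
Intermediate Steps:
z = 917672 (z = -14 + 2*458843 = -14 + 917686 = 917672)
m(o) = -7 + o
I(Z, H) = Z*(-2 + Z) (I(Z, H) = (-2 + Z)*Z = Z*(-2 + Z))
K(N, M) = -2*(-5 + (-9 + M)*(-7 + M))² (K(N, M) = -2*(-5 + (-7 + M)*(-2 + (-7 + M)))² = -2*(-5 + (-7 + M)*(-9 + M))² = -2*(-5 + (-9 + M)*(-7 + M))²)
K(-1, 22)*(1 - 3)² + z = (-2*(-5 + (-9 + 22)*(-7 + 22))²)*(1 - 3)² + 917672 = -2*(-5 + 13*15)²*(-2)² + 917672 = -2*(-5 + 195)²*4 + 917672 = -2*190²*4 + 917672 = -2*36100*4 + 917672 = -72200*4 + 917672 = -288800 + 917672 = 628872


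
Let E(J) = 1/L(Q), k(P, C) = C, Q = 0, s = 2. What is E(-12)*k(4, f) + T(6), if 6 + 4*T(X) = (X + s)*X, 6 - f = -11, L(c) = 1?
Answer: 55/2 ≈ 27.500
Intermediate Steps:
f = 17 (f = 6 - 1*(-11) = 6 + 11 = 17)
T(X) = -3/2 + X*(2 + X)/4 (T(X) = -3/2 + ((X + 2)*X)/4 = -3/2 + ((2 + X)*X)/4 = -3/2 + (X*(2 + X))/4 = -3/2 + X*(2 + X)/4)
E(J) = 1 (E(J) = 1/1 = 1)
E(-12)*k(4, f) + T(6) = 1*17 + (-3/2 + (½)*6 + (¼)*6²) = 17 + (-3/2 + 3 + (¼)*36) = 17 + (-3/2 + 3 + 9) = 17 + 21/2 = 55/2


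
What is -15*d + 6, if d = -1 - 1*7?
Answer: 126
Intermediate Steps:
d = -8 (d = -1 - 7 = -8)
-15*d + 6 = -15*(-8) + 6 = 120 + 6 = 126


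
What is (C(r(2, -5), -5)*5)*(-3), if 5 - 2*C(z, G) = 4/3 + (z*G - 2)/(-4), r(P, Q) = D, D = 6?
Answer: 65/2 ≈ 32.500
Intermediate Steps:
r(P, Q) = 6
C(z, G) = 19/12 + G*z/8 (C(z, G) = 5/2 - (4/3 + (z*G - 2)/(-4))/2 = 5/2 - (4*(1/3) + (G*z - 2)*(-1/4))/2 = 5/2 - (4/3 + (-2 + G*z)*(-1/4))/2 = 5/2 - (4/3 + (1/2 - G*z/4))/2 = 5/2 - (11/6 - G*z/4)/2 = 5/2 + (-11/12 + G*z/8) = 19/12 + G*z/8)
(C(r(2, -5), -5)*5)*(-3) = ((19/12 + (1/8)*(-5)*6)*5)*(-3) = ((19/12 - 15/4)*5)*(-3) = -13/6*5*(-3) = -65/6*(-3) = 65/2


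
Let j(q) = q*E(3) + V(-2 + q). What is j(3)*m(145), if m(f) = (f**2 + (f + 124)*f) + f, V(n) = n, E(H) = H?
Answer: 601750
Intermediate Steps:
j(q) = -2 + 4*q (j(q) = q*3 + (-2 + q) = 3*q + (-2 + q) = -2 + 4*q)
m(f) = f + f**2 + f*(124 + f) (m(f) = (f**2 + (124 + f)*f) + f = (f**2 + f*(124 + f)) + f = f + f**2 + f*(124 + f))
j(3)*m(145) = (-2 + 4*3)*(145*(125 + 2*145)) = (-2 + 12)*(145*(125 + 290)) = 10*(145*415) = 10*60175 = 601750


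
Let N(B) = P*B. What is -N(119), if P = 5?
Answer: -595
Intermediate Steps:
N(B) = 5*B
-N(119) = -5*119 = -1*595 = -595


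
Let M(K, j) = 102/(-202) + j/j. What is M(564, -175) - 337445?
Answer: -34081895/101 ≈ -3.3744e+5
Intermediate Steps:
M(K, j) = 50/101 (M(K, j) = 102*(-1/202) + 1 = -51/101 + 1 = 50/101)
M(564, -175) - 337445 = 50/101 - 337445 = -34081895/101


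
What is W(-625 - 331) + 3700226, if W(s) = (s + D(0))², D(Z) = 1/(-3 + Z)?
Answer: 41533195/9 ≈ 4.6148e+6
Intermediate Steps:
W(s) = (-⅓ + s)² (W(s) = (s + 1/(-3 + 0))² = (s + 1/(-3))² = (s - ⅓)² = (-⅓ + s)²)
W(-625 - 331) + 3700226 = (-1 + 3*(-625 - 331))²/9 + 3700226 = (-1 + 3*(-956))²/9 + 3700226 = (-1 - 2868)²/9 + 3700226 = (⅑)*(-2869)² + 3700226 = (⅑)*8231161 + 3700226 = 8231161/9 + 3700226 = 41533195/9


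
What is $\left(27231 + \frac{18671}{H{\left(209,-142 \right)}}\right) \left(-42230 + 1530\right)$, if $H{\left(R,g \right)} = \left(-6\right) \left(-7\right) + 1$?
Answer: $- \frac{48416882800}{43} \approx -1.126 \cdot 10^{9}$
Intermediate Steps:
$H{\left(R,g \right)} = 43$ ($H{\left(R,g \right)} = 42 + 1 = 43$)
$\left(27231 + \frac{18671}{H{\left(209,-142 \right)}}\right) \left(-42230 + 1530\right) = \left(27231 + \frac{18671}{43}\right) \left(-42230 + 1530\right) = \left(27231 + 18671 \cdot \frac{1}{43}\right) \left(-40700\right) = \left(27231 + \frac{18671}{43}\right) \left(-40700\right) = \frac{1189604}{43} \left(-40700\right) = - \frac{48416882800}{43}$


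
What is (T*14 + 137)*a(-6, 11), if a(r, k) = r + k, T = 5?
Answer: 1035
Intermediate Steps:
a(r, k) = k + r
(T*14 + 137)*a(-6, 11) = (5*14 + 137)*(11 - 6) = (70 + 137)*5 = 207*5 = 1035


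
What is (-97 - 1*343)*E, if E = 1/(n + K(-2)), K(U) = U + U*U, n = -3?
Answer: 440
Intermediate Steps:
K(U) = U + U²
E = -1 (E = 1/(-3 - 2*(1 - 2)) = 1/(-3 - 2*(-1)) = 1/(-3 + 2) = 1/(-1) = -1)
(-97 - 1*343)*E = (-97 - 1*343)*(-1) = (-97 - 343)*(-1) = -440*(-1) = 440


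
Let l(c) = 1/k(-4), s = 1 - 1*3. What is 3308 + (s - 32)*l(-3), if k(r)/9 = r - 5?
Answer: 267982/81 ≈ 3308.4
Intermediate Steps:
s = -2 (s = 1 - 3 = -2)
k(r) = -45 + 9*r (k(r) = 9*(r - 5) = 9*(-5 + r) = -45 + 9*r)
l(c) = -1/81 (l(c) = 1/(-45 + 9*(-4)) = 1/(-45 - 36) = 1/(-81) = -1/81)
3308 + (s - 32)*l(-3) = 3308 + (-2 - 32)*(-1/81) = 3308 - 34*(-1/81) = 3308 + 34/81 = 267982/81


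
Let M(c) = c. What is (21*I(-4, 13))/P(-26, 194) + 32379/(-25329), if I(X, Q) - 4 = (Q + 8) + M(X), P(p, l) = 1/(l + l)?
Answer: 1444654051/8443 ≈ 1.7111e+5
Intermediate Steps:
P(p, l) = 1/(2*l)
I(X, Q) = 12 + Q + X (I(X, Q) = 4 + ((Q + 8) + X) = 4 + ((8 + Q) + X) = 4 + (8 + Q + X) = 12 + Q + X)
(21*I(-4, 13))/P(-26, 194) + 32379/(-25329) = (21*(12 + 13 - 4))/(((½)/194)) + 32379/(-25329) = (21*21)/(((½)*(1/194))) + 32379*(-1/25329) = 441/(1/388) - 10793/8443 = 441*388 - 10793/8443 = 171108 - 10793/8443 = 1444654051/8443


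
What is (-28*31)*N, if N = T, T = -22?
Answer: 19096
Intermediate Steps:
N = -22
(-28*31)*N = -28*31*(-22) = -868*(-22) = 19096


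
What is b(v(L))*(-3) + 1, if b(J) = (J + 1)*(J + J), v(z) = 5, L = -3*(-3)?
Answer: -179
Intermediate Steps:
L = 9
b(J) = 2*J*(1 + J) (b(J) = (1 + J)*(2*J) = 2*J*(1 + J))
b(v(L))*(-3) + 1 = (2*5*(1 + 5))*(-3) + 1 = (2*5*6)*(-3) + 1 = 60*(-3) + 1 = -180 + 1 = -179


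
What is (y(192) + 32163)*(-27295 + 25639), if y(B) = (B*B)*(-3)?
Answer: 129878424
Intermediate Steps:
y(B) = -3*B**2 (y(B) = B**2*(-3) = -3*B**2)
(y(192) + 32163)*(-27295 + 25639) = (-3*192**2 + 32163)*(-27295 + 25639) = (-3*36864 + 32163)*(-1656) = (-110592 + 32163)*(-1656) = -78429*(-1656) = 129878424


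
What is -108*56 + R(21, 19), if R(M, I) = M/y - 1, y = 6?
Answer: -12091/2 ≈ -6045.5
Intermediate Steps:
R(M, I) = -1 + M/6 (R(M, I) = M/6 - 1 = -1 + M/6)
-108*56 + R(21, 19) = -108*56 + (-1 + (⅙)*21) = -6048 + (-1 + 7/2) = -6048 + 5/2 = -12091/2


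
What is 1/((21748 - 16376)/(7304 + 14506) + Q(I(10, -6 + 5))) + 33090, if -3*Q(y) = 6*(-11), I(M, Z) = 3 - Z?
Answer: 8027512545/242596 ≈ 33090.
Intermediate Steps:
Q(y) = 22 (Q(y) = -2*(-11) = -⅓*(-66) = 22)
1/((21748 - 16376)/(7304 + 14506) + Q(I(10, -6 + 5))) + 33090 = 1/((21748 - 16376)/(7304 + 14506) + 22) + 33090 = 1/(5372/21810 + 22) + 33090 = 1/(5372*(1/21810) + 22) + 33090 = 1/(2686/10905 + 22) + 33090 = 1/(242596/10905) + 33090 = 10905/242596 + 33090 = 8027512545/242596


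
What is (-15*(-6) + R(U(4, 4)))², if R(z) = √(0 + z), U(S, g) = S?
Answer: 8464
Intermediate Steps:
R(z) = √z
(-15*(-6) + R(U(4, 4)))² = (-15*(-6) + √4)² = (90 + 2)² = 92² = 8464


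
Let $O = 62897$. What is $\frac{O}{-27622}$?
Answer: $- \frac{62897}{27622} \approx -2.2771$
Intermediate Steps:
$\frac{O}{-27622} = \frac{62897}{-27622} = 62897 \left(- \frac{1}{27622}\right) = - \frac{62897}{27622}$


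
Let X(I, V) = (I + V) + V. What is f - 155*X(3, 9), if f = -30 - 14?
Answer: -3299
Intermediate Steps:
f = -44
X(I, V) = I + 2*V
f - 155*X(3, 9) = -44 - 155*(3 + 2*9) = -44 - 155*(3 + 18) = -44 - 155*21 = -44 - 3255 = -3299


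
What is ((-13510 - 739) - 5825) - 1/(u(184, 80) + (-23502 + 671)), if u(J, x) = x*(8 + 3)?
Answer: -440644373/21951 ≈ -20074.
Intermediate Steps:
u(J, x) = 11*x (u(J, x) = x*11 = 11*x)
((-13510 - 739) - 5825) - 1/(u(184, 80) + (-23502 + 671)) = ((-13510 - 739) - 5825) - 1/(11*80 + (-23502 + 671)) = (-14249 - 5825) - 1/(880 - 22831) = -20074 - 1/(-21951) = -20074 - 1*(-1/21951) = -20074 + 1/21951 = -440644373/21951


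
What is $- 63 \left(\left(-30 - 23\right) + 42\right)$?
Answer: $693$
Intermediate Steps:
$- 63 \left(\left(-30 - 23\right) + 42\right) = - 63 \left(-53 + 42\right) = \left(-63\right) \left(-11\right) = 693$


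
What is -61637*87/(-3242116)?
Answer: 5362419/3242116 ≈ 1.6540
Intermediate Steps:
-61637*87/(-3242116) = -5362419*(-1/3242116) = 5362419/3242116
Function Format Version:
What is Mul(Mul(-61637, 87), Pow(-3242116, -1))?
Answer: Rational(5362419, 3242116) ≈ 1.6540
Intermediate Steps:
Mul(Mul(-61637, 87), Pow(-3242116, -1)) = Mul(-5362419, Rational(-1, 3242116)) = Rational(5362419, 3242116)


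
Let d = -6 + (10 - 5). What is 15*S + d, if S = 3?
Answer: 44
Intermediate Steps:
d = -1 (d = -6 + 5 = -1)
15*S + d = 15*3 - 1 = 45 - 1 = 44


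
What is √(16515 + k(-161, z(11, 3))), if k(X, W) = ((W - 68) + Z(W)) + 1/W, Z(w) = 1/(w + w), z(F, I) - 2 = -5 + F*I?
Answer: √1647705/10 ≈ 128.36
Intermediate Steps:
z(F, I) = -3 + F*I (z(F, I) = 2 + (-5 + F*I) = -3 + F*I)
Z(w) = 1/(2*w)
k(X, W) = -68 + W + 3/(2*W) (k(X, W) = ((W - 68) + 1/(2*W)) + 1/W = ((-68 + W) + 1/(2*W)) + 1/W = (-68 + W + 1/(2*W)) + 1/W = -68 + W + 3/(2*W))
√(16515 + k(-161, z(11, 3))) = √(16515 + (-68 + (-3 + 11*3) + 3/(2*(-3 + 11*3)))) = √(16515 + (-68 + (-3 + 33) + 3/(2*(-3 + 33)))) = √(16515 + (-68 + 30 + (3/2)/30)) = √(16515 + (-68 + 30 + (3/2)*(1/30))) = √(16515 + (-68 + 30 + 1/20)) = √(16515 - 759/20) = √(329541/20) = √1647705/10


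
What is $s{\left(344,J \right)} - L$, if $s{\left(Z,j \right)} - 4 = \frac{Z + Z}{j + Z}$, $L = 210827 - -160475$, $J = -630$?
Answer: $- \frac{53095958}{143} \approx -3.713 \cdot 10^{5}$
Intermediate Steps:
$L = 371302$ ($L = 210827 + 160475 = 371302$)
$s{\left(Z,j \right)} = 4 + \frac{2 Z}{Z + j}$ ($s{\left(Z,j \right)} = 4 + \frac{Z + Z}{j + Z} = 4 + \frac{2 Z}{Z + j}$)
$s{\left(344,J \right)} - L = \frac{2 \left(2 \left(-630\right) + 3 \cdot 344\right)}{344 - 630} - 371302 = \frac{2 \left(-1260 + 1032\right)}{-286} - 371302 = 2 \left(- \frac{1}{286}\right) \left(-228\right) - 371302 = \frac{228}{143} - 371302 = - \frac{53095958}{143}$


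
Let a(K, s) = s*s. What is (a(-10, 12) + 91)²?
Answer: 55225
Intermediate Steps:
a(K, s) = s²
(a(-10, 12) + 91)² = (12² + 91)² = (144 + 91)² = 235² = 55225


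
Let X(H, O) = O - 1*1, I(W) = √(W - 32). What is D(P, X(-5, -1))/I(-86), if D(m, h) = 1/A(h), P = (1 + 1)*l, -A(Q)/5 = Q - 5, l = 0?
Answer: -I*√118/4130 ≈ -0.0026302*I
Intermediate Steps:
I(W) = √(-32 + W)
A(Q) = 25 - 5*Q (A(Q) = -5*(Q - 5) = -5*(-5 + Q) = 25 - 5*Q)
P = 0 (P = (1 + 1)*0 = 2*0 = 0)
X(H, O) = -1 + O (X(H, O) = O - 1 = -1 + O)
D(m, h) = 1/(25 - 5*h)
D(P, X(-5, -1))/I(-86) = (-1/(-25 + 5*(-1 - 1)))/(√(-32 - 86)) = (-1/(-25 + 5*(-2)))/(√(-118)) = (-1/(-25 - 10))/((I*√118)) = (-1/(-35))*(-I*√118/118) = (-1*(-1/35))*(-I*√118/118) = (-I*√118/118)/35 = -I*√118/4130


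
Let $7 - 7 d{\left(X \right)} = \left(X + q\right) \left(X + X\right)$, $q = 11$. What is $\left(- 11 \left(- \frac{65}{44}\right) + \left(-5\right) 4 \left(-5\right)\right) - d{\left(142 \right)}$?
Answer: $\frac{177035}{28} \approx 6322.7$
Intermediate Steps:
$d{\left(X \right)} = 1 - \frac{2 X \left(11 + X\right)}{7}$ ($d{\left(X \right)} = 1 - \frac{\left(X + 11\right) \left(X + X\right)}{7} = 1 - \frac{\left(11 + X\right) 2 X}{7} = 1 - \frac{2 X \left(11 + X\right)}{7}$)
$\left(- 11 \left(- \frac{65}{44}\right) + \left(-5\right) 4 \left(-5\right)\right) - d{\left(142 \right)} = \left(- 11 \left(- \frac{65}{44}\right) + \left(-5\right) 4 \left(-5\right)\right) - \left(1 - \frac{3124}{7} - \frac{2 \cdot 142^{2}}{7}\right) = \left(- 11 \left(\left(-65\right) \frac{1}{44}\right) - -100\right) - \left(1 - \frac{3124}{7} - \frac{40328}{7}\right) = \left(\left(-11\right) \left(- \frac{65}{44}\right) + 100\right) - \left(1 - \frac{3124}{7} - \frac{40328}{7}\right) = \left(\frac{65}{4} + 100\right) - - \frac{43445}{7} = \frac{465}{4} + \frac{43445}{7} = \frac{177035}{28}$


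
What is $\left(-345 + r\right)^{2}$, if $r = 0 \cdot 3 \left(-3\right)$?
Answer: $119025$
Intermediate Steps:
$r = 0$ ($r = 0 \left(-3\right) = 0$)
$\left(-345 + r\right)^{2} = \left(-345 + 0\right)^{2} = \left(-345\right)^{2} = 119025$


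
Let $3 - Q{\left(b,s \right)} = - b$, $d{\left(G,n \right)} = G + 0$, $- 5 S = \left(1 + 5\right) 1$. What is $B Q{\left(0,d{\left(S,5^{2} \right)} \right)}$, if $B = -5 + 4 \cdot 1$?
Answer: $-3$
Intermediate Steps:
$S = - \frac{6}{5}$ ($S = - \frac{\left(1 + 5\right) 1}{5} = - \frac{6 \cdot 1}{5} = \left(- \frac{1}{5}\right) 6 = - \frac{6}{5} \approx -1.2$)
$d{\left(G,n \right)} = G$
$Q{\left(b,s \right)} = 3 + b$ ($Q{\left(b,s \right)} = 3 - - b = 3 + b$)
$B = -1$ ($B = -5 + 4 = -1$)
$B Q{\left(0,d{\left(S,5^{2} \right)} \right)} = - (3 + 0) = \left(-1\right) 3 = -3$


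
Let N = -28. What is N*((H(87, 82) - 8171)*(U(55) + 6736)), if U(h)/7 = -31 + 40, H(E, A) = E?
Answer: 1538967248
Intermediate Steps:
U(h) = 63 (U(h) = 7*(-31 + 40) = 7*9 = 63)
N*((H(87, 82) - 8171)*(U(55) + 6736)) = -28*(87 - 8171)*(63 + 6736) = -(-226352)*6799 = -28*(-54963116) = 1538967248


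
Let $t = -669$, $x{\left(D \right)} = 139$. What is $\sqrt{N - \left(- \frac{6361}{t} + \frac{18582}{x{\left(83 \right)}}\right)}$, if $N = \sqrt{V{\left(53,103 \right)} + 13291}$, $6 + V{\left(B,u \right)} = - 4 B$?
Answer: $\frac{\sqrt{-1238225101167 + 8647326081 \sqrt{13073}}}{92991} \approx 5.3716 i$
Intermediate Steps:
$V{\left(B,u \right)} = -6 - 4 B$
$N = \sqrt{13073}$ ($N = \sqrt{\left(-6 - 212\right) + 13291} = \sqrt{-218 + 13291} = \sqrt{13073} \approx 114.34$)
$\sqrt{N - \left(- \frac{6361}{t} + \frac{18582}{x{\left(83 \right)}}\right)} = \sqrt{\sqrt{13073} + \left(\frac{6361}{-669} - \frac{18582}{139}\right)} = \sqrt{\sqrt{13073} + \left(6361 \left(- \frac{1}{669}\right) - \frac{18582}{139}\right)} = \sqrt{\sqrt{13073} - \frac{13315537}{92991}} = \sqrt{- \frac{13315537}{92991} + \sqrt{13073}}$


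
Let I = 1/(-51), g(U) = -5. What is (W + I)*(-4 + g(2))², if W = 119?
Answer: 163836/17 ≈ 9637.4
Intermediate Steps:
I = -1/51 ≈ -0.019608
(W + I)*(-4 + g(2))² = (119 - 1/51)*(-4 - 5)² = (6068/51)*(-9)² = (6068/51)*81 = 163836/17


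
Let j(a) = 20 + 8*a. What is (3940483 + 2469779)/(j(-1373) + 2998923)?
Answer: 6410262/2987959 ≈ 2.1454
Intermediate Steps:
(3940483 + 2469779)/(j(-1373) + 2998923) = (3940483 + 2469779)/((20 + 8*(-1373)) + 2998923) = 6410262/((20 - 10984) + 2998923) = 6410262/(-10964 + 2998923) = 6410262/2987959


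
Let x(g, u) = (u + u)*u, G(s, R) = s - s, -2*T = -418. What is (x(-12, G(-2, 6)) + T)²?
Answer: 43681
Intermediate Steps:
T = 209 (T = -½*(-418) = 209)
G(s, R) = 0
x(g, u) = 2*u² (x(g, u) = (2*u)*u = 2*u²)
(x(-12, G(-2, 6)) + T)² = (2*0² + 209)² = (2*0 + 209)² = (0 + 209)² = 209² = 43681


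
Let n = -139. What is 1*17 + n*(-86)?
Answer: 11971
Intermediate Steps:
1*17 + n*(-86) = 1*17 - 139*(-86) = 17 + 11954 = 11971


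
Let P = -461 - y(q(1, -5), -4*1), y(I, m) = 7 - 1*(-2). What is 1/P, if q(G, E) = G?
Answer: -1/470 ≈ -0.0021277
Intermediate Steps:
y(I, m) = 9 (y(I, m) = 7 + 2 = 9)
P = -470 (P = -461 - 1*9 = -461 - 9 = -470)
1/P = 1/(-470) = -1/470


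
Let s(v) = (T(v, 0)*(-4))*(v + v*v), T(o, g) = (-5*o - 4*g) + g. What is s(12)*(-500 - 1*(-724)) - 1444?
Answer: 8385116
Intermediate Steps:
T(o, g) = -5*o - 3*g
s(v) = 20*v*(v + v²) (s(v) = ((-5*v - 3*0)*(-4))*(v + v*v) = ((-5*v + 0)*(-4))*(v + v²) = (-5*v*(-4))*(v + v²) = (20*v)*(v + v²) = 20*v*(v + v²))
s(12)*(-500 - 1*(-724)) - 1444 = (20*12²*(1 + 12))*(-500 - 1*(-724)) - 1444 = (20*144*13)*(-500 + 724) - 1444 = 37440*224 - 1444 = 8386560 - 1444 = 8385116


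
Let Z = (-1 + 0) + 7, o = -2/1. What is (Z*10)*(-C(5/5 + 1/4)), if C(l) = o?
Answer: 120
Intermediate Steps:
o = -2 (o = -2*1 = -2)
C(l) = -2
Z = 6 (Z = -1 + 7 = 6)
(Z*10)*(-C(5/5 + 1/4)) = (6*10)*(-1*(-2)) = 60*2 = 120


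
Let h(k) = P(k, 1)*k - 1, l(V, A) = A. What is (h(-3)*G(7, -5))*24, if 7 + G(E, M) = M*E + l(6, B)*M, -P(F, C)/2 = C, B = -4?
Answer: -2640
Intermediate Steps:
P(F, C) = -2*C
G(E, M) = -7 - 4*M + E*M (G(E, M) = -7 + (M*E - 4*M) = -7 + (E*M - 4*M) = -7 + (-4*M + E*M) = -7 - 4*M + E*M)
h(k) = -1 - 2*k (h(k) = (-2*1)*k - 1 = -2*k - 1 = -1 - 2*k)
(h(-3)*G(7, -5))*24 = ((-1 - 2*(-3))*(-7 - 4*(-5) + 7*(-5)))*24 = ((-1 + 6)*(-7 + 20 - 35))*24 = (5*(-22))*24 = -110*24 = -2640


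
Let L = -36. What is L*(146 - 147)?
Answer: 36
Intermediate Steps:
L*(146 - 147) = -36*(146 - 147) = -36*(-1) = 36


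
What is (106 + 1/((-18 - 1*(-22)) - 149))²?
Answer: 236206161/21025 ≈ 11235.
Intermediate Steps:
(106 + 1/((-18 - 1*(-22)) - 149))² = (106 + 1/((-18 + 22) - 149))² = (106 + 1/(4 - 149))² = (106 + 1/(-145))² = (106 - 1/145)² = (15369/145)² = 236206161/21025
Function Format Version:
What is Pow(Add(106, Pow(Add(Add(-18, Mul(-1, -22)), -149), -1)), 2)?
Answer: Rational(236206161, 21025) ≈ 11235.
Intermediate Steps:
Pow(Add(106, Pow(Add(Add(-18, Mul(-1, -22)), -149), -1)), 2) = Pow(Add(106, Pow(Add(Add(-18, 22), -149), -1)), 2) = Pow(Add(106, Pow(Add(4, -149), -1)), 2) = Pow(Add(106, Pow(-145, -1)), 2) = Pow(Add(106, Rational(-1, 145)), 2) = Pow(Rational(15369, 145), 2) = Rational(236206161, 21025)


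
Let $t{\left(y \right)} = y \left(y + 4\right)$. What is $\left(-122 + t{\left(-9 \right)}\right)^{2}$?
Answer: $5929$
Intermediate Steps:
$t{\left(y \right)} = y \left(4 + y\right)$
$\left(-122 + t{\left(-9 \right)}\right)^{2} = \left(-122 - 9 \left(4 - 9\right)\right)^{2} = \left(-122 - -45\right)^{2} = \left(-122 + 45\right)^{2} = \left(-77\right)^{2} = 5929$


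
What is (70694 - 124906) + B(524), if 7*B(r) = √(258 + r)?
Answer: -54212 + √782/7 ≈ -54208.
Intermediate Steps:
B(r) = √(258 + r)/7
(70694 - 124906) + B(524) = (70694 - 124906) + √(258 + 524)/7 = -54212 + √782/7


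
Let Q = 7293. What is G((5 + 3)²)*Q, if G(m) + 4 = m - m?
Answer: -29172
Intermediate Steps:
G(m) = -4 (G(m) = -4 + (m - m) = -4 + 0 = -4)
G((5 + 3)²)*Q = -4*7293 = -29172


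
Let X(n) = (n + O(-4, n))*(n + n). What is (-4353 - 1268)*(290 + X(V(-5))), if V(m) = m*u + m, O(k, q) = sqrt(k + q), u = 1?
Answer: -2754290 + 112420*I*sqrt(14) ≈ -2.7543e+6 + 4.2064e+5*I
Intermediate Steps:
V(m) = 2*m (V(m) = m*1 + m = m + m = 2*m)
X(n) = 2*n*(n + sqrt(-4 + n)) (X(n) = (n + sqrt(-4 + n))*(n + n) = (n + sqrt(-4 + n))*(2*n) = 2*n*(n + sqrt(-4 + n)))
(-4353 - 1268)*(290 + X(V(-5))) = (-4353 - 1268)*(290 + 2*(2*(-5))*(2*(-5) + sqrt(-4 + 2*(-5)))) = -5621*(290 + 2*(-10)*(-10 + sqrt(-4 - 10))) = -5621*(290 + 2*(-10)*(-10 + sqrt(-14))) = -5621*(290 + 2*(-10)*(-10 + I*sqrt(14))) = -5621*(290 + (200 - 20*I*sqrt(14))) = -5621*(490 - 20*I*sqrt(14)) = -2754290 + 112420*I*sqrt(14)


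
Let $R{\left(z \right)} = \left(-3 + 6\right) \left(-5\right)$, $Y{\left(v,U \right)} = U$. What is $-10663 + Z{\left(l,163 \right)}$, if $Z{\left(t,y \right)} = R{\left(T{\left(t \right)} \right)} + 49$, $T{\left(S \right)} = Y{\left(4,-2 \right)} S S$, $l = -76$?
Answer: $-10629$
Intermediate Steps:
$T{\left(S \right)} = - 2 S^{2}$ ($T{\left(S \right)} = - 2 S S = - 2 S^{2}$)
$R{\left(z \right)} = -15$ ($R{\left(z \right)} = 3 \left(-5\right) = -15$)
$Z{\left(t,y \right)} = 34$ ($Z{\left(t,y \right)} = -15 + 49 = 34$)
$-10663 + Z{\left(l,163 \right)} = -10663 + 34 = -10629$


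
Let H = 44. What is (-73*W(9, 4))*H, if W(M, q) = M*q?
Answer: -115632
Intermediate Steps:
(-73*W(9, 4))*H = -657*4*44 = -73*36*44 = -2628*44 = -115632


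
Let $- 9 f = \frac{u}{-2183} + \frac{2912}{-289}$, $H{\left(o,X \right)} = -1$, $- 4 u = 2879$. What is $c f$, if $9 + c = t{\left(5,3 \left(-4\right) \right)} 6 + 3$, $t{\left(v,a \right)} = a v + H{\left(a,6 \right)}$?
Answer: $- \frac{762462143}{1892661} \approx -402.85$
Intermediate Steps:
$u = - \frac{2879}{4}$ ($u = \left(- \frac{1}{4}\right) 2879 = - \frac{2879}{4} \approx -719.75$)
$f = \frac{24595553}{22711932}$ ($f = - \frac{- \frac{2879}{4 \left(-2183\right)} + \frac{2912}{-289}}{9} = - \frac{\left(- \frac{2879}{4}\right) \left(- \frac{1}{2183}\right) + 2912 \left(- \frac{1}{289}\right)}{9} = - \frac{\frac{2879}{8732} - \frac{2912}{289}}{9} = \left(- \frac{1}{9}\right) \left(- \frac{24595553}{2523548}\right) = \frac{24595553}{22711932} \approx 1.0829$)
$t{\left(v,a \right)} = -1 + a v$ ($t{\left(v,a \right)} = a v - 1 = -1 + a v$)
$c = -372$ ($c = -9 + \left(\left(-1 + 3 \left(-4\right) 5\right) 6 + 3\right) = -9 + \left(\left(-1 - 60\right) 6 + 3\right) = -9 + \left(\left(-61\right) 6 + 3\right) = -9 + \left(-366 + 3\right) = -9 - 363 = -372$)
$c f = \left(-372\right) \frac{24595553}{22711932} = - \frac{762462143}{1892661}$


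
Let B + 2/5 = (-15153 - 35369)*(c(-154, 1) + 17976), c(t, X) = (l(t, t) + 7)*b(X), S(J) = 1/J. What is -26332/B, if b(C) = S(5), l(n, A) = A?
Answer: 32915/1133372657 ≈ 2.9042e-5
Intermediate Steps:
b(C) = ⅕ (b(C) = 1/5 = ⅕)
c(t, X) = 7/5 + t/5 (c(t, X) = (t + 7)*(⅕) = (7 + t)*(⅕) = 7/5 + t/5)
B = -4533490628/5 (B = -⅖ + (-15153 - 35369)*((7/5 + (⅕)*(-154)) + 17976) = -⅖ - 50522*((7/5 - 154/5) + 17976) = -⅖ - 50522*(-147/5 + 17976) = -⅖ - 50522*89733/5 = -⅖ - 4533490626/5 = -4533490628/5 ≈ -9.0670e+8)
-26332/B = -26332/(-4533490628/5) = -26332*(-5/4533490628) = 32915/1133372657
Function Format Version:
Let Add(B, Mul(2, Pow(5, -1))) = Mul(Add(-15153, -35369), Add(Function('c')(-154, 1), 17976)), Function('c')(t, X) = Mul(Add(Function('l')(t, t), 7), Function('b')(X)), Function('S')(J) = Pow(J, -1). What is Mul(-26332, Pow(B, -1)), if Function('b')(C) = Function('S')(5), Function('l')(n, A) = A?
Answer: Rational(32915, 1133372657) ≈ 2.9042e-5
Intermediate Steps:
Function('b')(C) = Rational(1, 5) (Function('b')(C) = Pow(5, -1) = Rational(1, 5))
Function('c')(t, X) = Add(Rational(7, 5), Mul(Rational(1, 5), t)) (Function('c')(t, X) = Mul(Add(t, 7), Rational(1, 5)) = Mul(Add(7, t), Rational(1, 5)) = Add(Rational(7, 5), Mul(Rational(1, 5), t)))
B = Rational(-4533490628, 5) (B = Add(Rational(-2, 5), Mul(Add(-15153, -35369), Add(Add(Rational(7, 5), Mul(Rational(1, 5), -154)), 17976))) = Add(Rational(-2, 5), Mul(-50522, Add(Add(Rational(7, 5), Rational(-154, 5)), 17976))) = Add(Rational(-2, 5), Mul(-50522, Add(Rational(-147, 5), 17976))) = Add(Rational(-2, 5), Mul(-50522, Rational(89733, 5))) = Add(Rational(-2, 5), Rational(-4533490626, 5)) = Rational(-4533490628, 5) ≈ -9.0670e+8)
Mul(-26332, Pow(B, -1)) = Mul(-26332, Pow(Rational(-4533490628, 5), -1)) = Mul(-26332, Rational(-5, 4533490628)) = Rational(32915, 1133372657)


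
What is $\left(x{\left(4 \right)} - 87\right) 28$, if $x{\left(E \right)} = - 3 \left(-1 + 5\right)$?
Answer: $-2772$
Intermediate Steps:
$x{\left(E \right)} = -12$ ($x{\left(E \right)} = \left(-3\right) 4 = -12$)
$\left(x{\left(4 \right)} - 87\right) 28 = \left(-12 - 87\right) 28 = \left(-99\right) 28 = -2772$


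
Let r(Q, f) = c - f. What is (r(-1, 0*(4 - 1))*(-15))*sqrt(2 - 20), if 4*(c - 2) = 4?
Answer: -135*I*sqrt(2) ≈ -190.92*I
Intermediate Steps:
c = 3 (c = 2 + (1/4)*4 = 2 + 1 = 3)
r(Q, f) = 3 - f
(r(-1, 0*(4 - 1))*(-15))*sqrt(2 - 20) = ((3 - 0*(4 - 1))*(-15))*sqrt(2 - 20) = ((3 - 0*3)*(-15))*sqrt(-18) = ((3 - 1*0)*(-15))*(3*I*sqrt(2)) = ((3 + 0)*(-15))*(3*I*sqrt(2)) = (3*(-15))*(3*I*sqrt(2)) = -135*I*sqrt(2)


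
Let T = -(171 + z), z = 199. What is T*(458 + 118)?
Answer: -213120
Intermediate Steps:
T = -370 (T = -(171 + 199) = -1*370 = -370)
T*(458 + 118) = -370*(458 + 118) = -370*576 = -213120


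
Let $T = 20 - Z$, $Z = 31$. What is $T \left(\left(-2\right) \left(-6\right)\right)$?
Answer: $-132$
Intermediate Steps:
$T = -11$ ($T = 20 - 31 = -11$)
$T \left(\left(-2\right) \left(-6\right)\right) = - 11 \left(\left(-2\right) \left(-6\right)\right) = \left(-11\right) 12 = -132$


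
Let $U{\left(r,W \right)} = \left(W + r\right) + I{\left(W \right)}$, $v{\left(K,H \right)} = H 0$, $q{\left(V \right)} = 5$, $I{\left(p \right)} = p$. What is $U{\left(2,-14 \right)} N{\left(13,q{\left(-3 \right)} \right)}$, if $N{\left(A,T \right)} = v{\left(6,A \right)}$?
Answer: $0$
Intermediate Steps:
$v{\left(K,H \right)} = 0$
$N{\left(A,T \right)} = 0$
$U{\left(r,W \right)} = r + 2 W$ ($U{\left(r,W \right)} = \left(W + r\right) + W = r + 2 W$)
$U{\left(2,-14 \right)} N{\left(13,q{\left(-3 \right)} \right)} = \left(2 + 2 \left(-14\right)\right) 0 = \left(2 - 28\right) 0 = \left(-26\right) 0 = 0$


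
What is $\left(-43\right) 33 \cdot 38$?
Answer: $-53922$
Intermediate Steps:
$\left(-43\right) 33 \cdot 38 = \left(-1419\right) 38 = -53922$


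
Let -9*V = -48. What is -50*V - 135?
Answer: -1205/3 ≈ -401.67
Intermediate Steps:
V = 16/3 (V = -⅑*(-48) = 16/3 ≈ 5.3333)
-50*V - 135 = -50*16/3 - 135 = -800/3 - 135 = -1205/3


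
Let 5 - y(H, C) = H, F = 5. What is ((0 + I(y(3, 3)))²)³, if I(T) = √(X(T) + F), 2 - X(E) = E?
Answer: 125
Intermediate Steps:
y(H, C) = 5 - H
X(E) = 2 - E
I(T) = √(7 - T) (I(T) = √((2 - T) + 5) = √(7 - T))
((0 + I(y(3, 3)))²)³ = ((0 + √(7 - (5 - 1*3)))²)³ = ((0 + √(7 - (5 - 3)))²)³ = ((0 + √(7 - 1*2))²)³ = ((0 + √(7 - 2))²)³ = ((0 + √5)²)³ = ((√5)²)³ = 5³ = 125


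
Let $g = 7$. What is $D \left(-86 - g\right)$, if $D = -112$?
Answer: $10416$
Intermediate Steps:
$D \left(-86 - g\right) = - 112 \left(-86 - 7\right) = \left(-112\right) \left(-93\right) = 10416$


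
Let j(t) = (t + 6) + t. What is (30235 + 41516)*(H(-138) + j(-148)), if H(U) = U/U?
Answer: -20736039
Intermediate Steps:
H(U) = 1
j(t) = 6 + 2*t (j(t) = (6 + t) + t = 6 + 2*t)
(30235 + 41516)*(H(-138) + j(-148)) = (30235 + 41516)*(1 + (6 + 2*(-148))) = 71751*(1 + (6 - 296)) = 71751*(1 - 290) = 71751*(-289) = -20736039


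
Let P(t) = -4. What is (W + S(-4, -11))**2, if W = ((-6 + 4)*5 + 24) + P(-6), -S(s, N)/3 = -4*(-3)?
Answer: 676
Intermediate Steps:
S(s, N) = -36 (S(s, N) = -(-12)*(-3) = -3*12 = -36)
W = 10 (W = ((-6 + 4)*5 + 24) - 4 = (-2*5 + 24) - 4 = (-10 + 24) - 4 = 14 - 4 = 10)
(W + S(-4, -11))**2 = (10 - 36)**2 = (-26)**2 = 676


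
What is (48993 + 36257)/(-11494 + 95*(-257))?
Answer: -85250/35909 ≈ -2.3741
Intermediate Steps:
(48993 + 36257)/(-11494 + 95*(-257)) = 85250/(-11494 - 24415) = 85250/(-35909) = 85250*(-1/35909) = -85250/35909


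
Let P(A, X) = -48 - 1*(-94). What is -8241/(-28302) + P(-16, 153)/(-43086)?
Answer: 58961639/203236662 ≈ 0.29011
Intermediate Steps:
P(A, X) = 46 (P(A, X) = -48 + 94 = 46)
-8241/(-28302) + P(-16, 153)/(-43086) = -8241/(-28302) + 46/(-43086) = -8241*(-1/28302) + 46*(-1/43086) = 2747/9434 - 23/21543 = 58961639/203236662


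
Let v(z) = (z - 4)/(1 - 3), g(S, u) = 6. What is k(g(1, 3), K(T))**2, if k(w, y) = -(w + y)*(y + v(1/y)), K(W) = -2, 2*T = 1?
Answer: 1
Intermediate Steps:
T = 1/2 (T = (1/2)*1 = 1/2 ≈ 0.50000)
v(z) = 2 - z/2 (v(z) = (-4 + z)/(-2) = (-4 + z)*(-1/2) = 2 - z/2)
k(w, y) = -(w + y)*(2 + y - 1/(2*y)) (k(w, y) = -(w + y)*(y + (2 - 1/(2*y))) = -(w + y)*(2 + y - 1/(2*y)))
k(g(1, 3), K(T))**2 = (1/2 - 1*(-2)**2 - 2*6 - 2*(-2) + (1/2)*6/(-2) - 1*6*(-2))**2 = (1/2 - 1*4 - 12 + 4 + (1/2)*6*(-1/2) + 12)**2 = (1/2 - 4 - 12 + 4 - 3/2 + 12)**2 = (-1)**2 = 1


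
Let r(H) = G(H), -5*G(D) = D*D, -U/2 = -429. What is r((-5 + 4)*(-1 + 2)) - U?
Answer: -4291/5 ≈ -858.20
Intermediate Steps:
U = 858 (U = -2*(-429) = 858)
G(D) = -D²/5 (G(D) = -D*D/5 = -D²/5)
r(H) = -H²/5
r((-5 + 4)*(-1 + 2)) - U = -(-1 + 2)²*(-5 + 4)²/5 - 1*858 = -(-1*1)²/5 - 858 = -⅕*(-1)² - 858 = -⅕*1 - 858 = -⅕ - 858 = -4291/5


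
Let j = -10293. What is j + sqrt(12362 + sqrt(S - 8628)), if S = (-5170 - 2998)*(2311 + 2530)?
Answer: -10293 + sqrt(12362 + 2*I*sqrt(9887479)) ≈ -10178.0 + 27.456*I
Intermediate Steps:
S = -39541288 (S = -8168*4841 = -39541288)
j + sqrt(12362 + sqrt(S - 8628)) = -10293 + sqrt(12362 + sqrt(-39541288 - 8628)) = -10293 + sqrt(12362 + sqrt(-39549916)) = -10293 + sqrt(12362 + 2*I*sqrt(9887479))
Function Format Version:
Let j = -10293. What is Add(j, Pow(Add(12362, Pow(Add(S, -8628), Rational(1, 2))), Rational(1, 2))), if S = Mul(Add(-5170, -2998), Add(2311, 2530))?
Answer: Add(-10293, Pow(Add(12362, Mul(2, I, Pow(9887479, Rational(1, 2)))), Rational(1, 2))) ≈ Add(-10178., Mul(27.456, I))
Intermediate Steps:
S = -39541288 (S = Mul(-8168, 4841) = -39541288)
Add(j, Pow(Add(12362, Pow(Add(S, -8628), Rational(1, 2))), Rational(1, 2))) = Add(-10293, Pow(Add(12362, Pow(Add(-39541288, -8628), Rational(1, 2))), Rational(1, 2))) = Add(-10293, Pow(Add(12362, Pow(-39549916, Rational(1, 2))), Rational(1, 2))) = Add(-10293, Pow(Add(12362, Mul(2, I, Pow(9887479, Rational(1, 2)))), Rational(1, 2)))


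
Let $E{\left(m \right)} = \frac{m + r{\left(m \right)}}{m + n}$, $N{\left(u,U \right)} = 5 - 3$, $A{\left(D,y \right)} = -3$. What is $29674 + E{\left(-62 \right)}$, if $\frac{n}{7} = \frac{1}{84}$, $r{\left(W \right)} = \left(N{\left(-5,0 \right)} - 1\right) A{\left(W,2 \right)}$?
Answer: $\frac{22048562}{743} \approx 29675.0$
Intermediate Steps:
$N{\left(u,U \right)} = 2$ ($N{\left(u,U \right)} = 5 - 3 = 2$)
$r{\left(W \right)} = -3$ ($r{\left(W \right)} = \left(2 - 1\right) \left(-3\right) = 1 \left(-3\right) = -3$)
$n = \frac{1}{12}$ ($n = \frac{7}{84} = 7 \cdot \frac{1}{84} = \frac{1}{12} \approx 0.083333$)
$E{\left(m \right)} = \frac{-3 + m}{\frac{1}{12} + m}$ ($E{\left(m \right)} = \frac{m - 3}{m + \frac{1}{12}} = \frac{-3 + m}{\frac{1}{12} + m}$)
$29674 + E{\left(-62 \right)} = 29674 + \frac{12 \left(-3 - 62\right)}{1 + 12 \left(-62\right)} = 29674 + 12 \frac{1}{1 - 744} \left(-65\right) = 29674 + 12 \frac{1}{-743} \left(-65\right) = 29674 + 12 \left(- \frac{1}{743}\right) \left(-65\right) = 29674 + \frac{780}{743} = \frac{22048562}{743}$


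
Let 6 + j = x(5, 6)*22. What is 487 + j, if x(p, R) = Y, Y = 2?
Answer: 525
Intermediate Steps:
x(p, R) = 2
j = 38 (j = -6 + 2*22 = -6 + 44 = 38)
487 + j = 487 + 38 = 525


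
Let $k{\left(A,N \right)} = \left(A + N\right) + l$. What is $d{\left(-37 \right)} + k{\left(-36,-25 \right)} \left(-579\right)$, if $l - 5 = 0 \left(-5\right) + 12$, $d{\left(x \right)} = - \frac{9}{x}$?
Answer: $\frac{942621}{37} \approx 25476.0$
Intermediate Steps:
$l = 17$ ($l = 5 + \left(0 \left(-5\right) + 12\right) = 5 + \left(0 + 12\right) = 5 + 12 = 17$)
$k{\left(A,N \right)} = 17 + A + N$ ($k{\left(A,N \right)} = \left(A + N\right) + 17 = 17 + A + N$)
$d{\left(-37 \right)} + k{\left(-36,-25 \right)} \left(-579\right) = - \frac{9}{-37} + \left(17 - 36 - 25\right) \left(-579\right) = \left(-9\right) \left(- \frac{1}{37}\right) - -25476 = \frac{9}{37} + 25476 = \frac{942621}{37}$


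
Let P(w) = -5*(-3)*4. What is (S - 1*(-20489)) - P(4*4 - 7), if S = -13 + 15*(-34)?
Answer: 19906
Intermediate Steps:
P(w) = 60 (P(w) = 15*4 = 60)
S = -523 (S = -13 - 510 = -523)
(S - 1*(-20489)) - P(4*4 - 7) = (-523 - 1*(-20489)) - 1*60 = (-523 + 20489) - 60 = 19966 - 60 = 19906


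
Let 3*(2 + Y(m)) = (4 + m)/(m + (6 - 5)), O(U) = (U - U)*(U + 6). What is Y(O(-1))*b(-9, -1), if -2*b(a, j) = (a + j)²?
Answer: 100/3 ≈ 33.333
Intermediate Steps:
b(a, j) = -(a + j)²/2
O(U) = 0 (O(U) = 0*(6 + U) = 0)
Y(m) = -2 + (4 + m)/(3*(1 + m)) (Y(m) = -2 + ((4 + m)/(m + (6 - 5)))/3 = -2 + ((4 + m)/(m + 1))/3 = -2 + ((4 + m)/(1 + m))/3 = -2 + (4 + m)/(3*(1 + m)))
Y(O(-1))*b(-9, -1) = ((-2 - 5*0)/(3*(1 + 0)))*(-(-9 - 1)²/2) = ((⅓)*(-2 + 0)/1)*(-½*(-10)²) = ((⅓)*1*(-2))*(-½*100) = -⅔*(-50) = 100/3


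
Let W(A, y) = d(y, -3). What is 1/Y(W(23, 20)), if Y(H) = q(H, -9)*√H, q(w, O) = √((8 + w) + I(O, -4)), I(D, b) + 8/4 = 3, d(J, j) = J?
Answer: √145/290 ≈ 0.041523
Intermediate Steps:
I(D, b) = 1 (I(D, b) = -2 + 3 = 1)
W(A, y) = y
q(w, O) = √(9 + w) (q(w, O) = √((8 + w) + 1) = √(9 + w))
Y(H) = √H*√(9 + H) (Y(H) = √(9 + H)*√H = √H*√(9 + H))
1/Y(W(23, 20)) = 1/(√20*√(9 + 20)) = 1/((2*√5)*√29) = 1/(2*√145) = √145/290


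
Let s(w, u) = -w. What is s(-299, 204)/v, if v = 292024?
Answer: 299/292024 ≈ 0.0010239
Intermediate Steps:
s(-299, 204)/v = -1*(-299)/292024 = 299*(1/292024) = 299/292024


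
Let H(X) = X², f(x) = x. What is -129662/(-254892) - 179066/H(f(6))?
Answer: -950787980/191169 ≈ -4973.5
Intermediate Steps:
-129662/(-254892) - 179066/H(f(6)) = -129662/(-254892) - 179066/(6²) = -129662*(-1/254892) - 179066/36 = 64831/127446 - 179066*1/36 = 64831/127446 - 89533/18 = -950787980/191169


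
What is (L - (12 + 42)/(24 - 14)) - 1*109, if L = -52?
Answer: -832/5 ≈ -166.40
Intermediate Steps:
(L - (12 + 42)/(24 - 14)) - 1*109 = (-52 - (12 + 42)/(24 - 14)) - 1*109 = (-52 - 54/10) - 109 = (-52 - 1*27/5) - 109 = (-52 - 27/5) - 109 = -287/5 - 109 = -832/5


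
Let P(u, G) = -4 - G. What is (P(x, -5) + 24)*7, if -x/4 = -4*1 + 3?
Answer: 175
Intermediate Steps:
x = 4 (x = -4*(-4*1 + 3) = -4*(-4 + 3) = -4*(-1) = 4)
(P(x, -5) + 24)*7 = ((-4 - 1*(-5)) + 24)*7 = ((-4 + 5) + 24)*7 = (1 + 24)*7 = 25*7 = 175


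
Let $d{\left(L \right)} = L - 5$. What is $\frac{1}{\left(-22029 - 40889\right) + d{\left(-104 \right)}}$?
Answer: $- \frac{1}{63027} \approx -1.5866 \cdot 10^{-5}$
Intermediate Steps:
$d{\left(L \right)} = -5 + L$ ($d{\left(L \right)} = L - 5 = -5 + L$)
$\frac{1}{\left(-22029 - 40889\right) + d{\left(-104 \right)}} = \frac{1}{\left(-22029 - 40889\right) - 109} = \frac{1}{-62918 - 109} = \frac{1}{-63027} = - \frac{1}{63027}$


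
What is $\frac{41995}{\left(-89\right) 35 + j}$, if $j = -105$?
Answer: $- \frac{8399}{644} \approx -13.042$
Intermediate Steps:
$\frac{41995}{\left(-89\right) 35 + j} = \frac{41995}{\left(-89\right) 35 - 105} = \frac{41995}{-3115 - 105} = \frac{41995}{-3220} = 41995 \left(- \frac{1}{3220}\right) = - \frac{8399}{644}$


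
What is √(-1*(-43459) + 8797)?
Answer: 4*√3266 ≈ 228.60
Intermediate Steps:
√(-1*(-43459) + 8797) = √(43459 + 8797) = √52256 = 4*√3266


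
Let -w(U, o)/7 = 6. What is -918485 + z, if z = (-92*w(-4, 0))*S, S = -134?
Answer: -1436261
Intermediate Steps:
w(U, o) = -42 (w(U, o) = -7*6 = -42)
z = -517776 (z = -92*(-42)*(-134) = 3864*(-134) = -517776)
-918485 + z = -918485 - 517776 = -1436261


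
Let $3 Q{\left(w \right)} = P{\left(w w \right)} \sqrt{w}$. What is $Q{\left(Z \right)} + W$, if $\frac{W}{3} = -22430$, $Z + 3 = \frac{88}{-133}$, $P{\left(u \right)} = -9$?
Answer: $-67290 - \frac{3 i \sqrt{64771}}{133} \approx -67290.0 - 5.7406 i$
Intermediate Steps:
$Z = - \frac{487}{133}$ ($Z = -3 + \frac{88}{-133} = -3 + 88 \left(- \frac{1}{133}\right) = -3 - \frac{88}{133} = - \frac{487}{133} \approx -3.6617$)
$Q{\left(w \right)} = - 3 \sqrt{w}$ ($Q{\left(w \right)} = \frac{\left(-9\right) \sqrt{w}}{3} = - 3 \sqrt{w}$)
$W = -67290$ ($W = 3 \left(-22430\right) = -67290$)
$Q{\left(Z \right)} + W = - 3 \sqrt{- \frac{487}{133}} - 67290 = - 3 \frac{i \sqrt{64771}}{133} - 67290 = - \frac{3 i \sqrt{64771}}{133} - 67290 = -67290 - \frac{3 i \sqrt{64771}}{133}$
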